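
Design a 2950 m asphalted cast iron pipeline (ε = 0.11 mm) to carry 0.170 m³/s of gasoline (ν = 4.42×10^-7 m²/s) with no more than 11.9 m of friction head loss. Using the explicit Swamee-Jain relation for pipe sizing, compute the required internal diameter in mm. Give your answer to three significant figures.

Swamee-Jain (Type III): D = 0.66·[ε^1.25·(LQ²/(gh_f))^4.75 + ν·Q^9.4·(L/(gh_f))^5.2]^0.04
LQ²/(gh_f) = 0.7303; L/(gh_f) = 25.27
Term 1 = ε^1.25·(…)^4.75 = 2.53×10^-6; Term 2 = ν·Q^9.4·(…)^5.2 = 5.07×10^-7
D = 0.66·(2.53×10^-6 + 5.07×10^-7)^0.04 = 0.3971 m = 397 mm
Check: V = 1.37 m/s, Re = 1.23×10^6, f = 0.01541, h_f = 11.0 m ≈ 11.9 m ✓

D ≈ 397 mm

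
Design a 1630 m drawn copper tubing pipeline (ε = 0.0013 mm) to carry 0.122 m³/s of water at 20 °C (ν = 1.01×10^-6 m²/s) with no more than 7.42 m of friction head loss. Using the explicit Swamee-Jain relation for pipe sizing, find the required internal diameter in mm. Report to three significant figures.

D ≈ 329 mm

Swamee-Jain (Type III): D = 0.66·[ε^1.25·(LQ²/(gh_f))^4.75 + ν·Q^9.4·(L/(gh_f))^5.2]^0.04
LQ²/(gh_f) = 0.3333; L/(gh_f) = 22.39
Term 1 = ε^1.25·(…)^4.75 = 2.38×10^-10; Term 2 = ν·Q^9.4·(…)^5.2 = 2.73×10^-8
D = 0.66·(2.38×10^-10 + 2.73×10^-8)^0.04 = 0.3290 m = 329 mm
Check: V = 1.44 m/s, Re = 4.68×10^5, f = 0.01331, h_f = 6.93 m ≈ 7.42 m ✓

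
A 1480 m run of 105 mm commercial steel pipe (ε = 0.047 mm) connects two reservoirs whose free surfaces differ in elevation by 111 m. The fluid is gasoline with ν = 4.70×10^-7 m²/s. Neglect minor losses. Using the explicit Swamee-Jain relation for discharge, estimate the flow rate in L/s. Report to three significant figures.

Q ≈ 26.0 L/s

Swamee-Jain (Type II): Q = -0.965·√(gD⁵h_f/L)·ln[ε/(3.7D) + √(3.17ν²L/(gD³h_f))]
√(gD⁵h_f/L) = √(9.81·0.105⁵·111/1480) = 0.003064
ε/(3.7D) = 1.21×10^-4; √(3.17ν²L/(gD³h_f)) = 2.87×10^-5
Q = -0.965·0.003064·ln(1.497×10^-4) = 0.02604 m³/s
Check: V = 3.01 m/s, Re = 6.72×10^5, f = 0.01719, h_f = 112 m ≈ 111 m ✓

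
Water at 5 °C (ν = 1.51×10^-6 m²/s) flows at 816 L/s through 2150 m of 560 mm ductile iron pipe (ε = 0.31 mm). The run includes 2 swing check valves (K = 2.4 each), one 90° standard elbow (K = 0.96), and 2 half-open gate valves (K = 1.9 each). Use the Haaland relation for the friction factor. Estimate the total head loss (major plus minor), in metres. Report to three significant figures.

H_L ≈ 42.8 m

V = 4Q/(πD²) = 3.313 m/s; V²/2g = 0.5594 m
Re = 1.23×10^6, ε/D = 5.54×10^-4 → f = 0.01746 (Haaland)
Major: h_f = f(L/D)·V²/2g = 0.01746·3839·0.5594 = 37.49 m
Minor: ΣK = 9.56; h_m = ΣK·V²/2g = 5.348 m
Total H_L = 37.49 + 5.348 = 42.84 m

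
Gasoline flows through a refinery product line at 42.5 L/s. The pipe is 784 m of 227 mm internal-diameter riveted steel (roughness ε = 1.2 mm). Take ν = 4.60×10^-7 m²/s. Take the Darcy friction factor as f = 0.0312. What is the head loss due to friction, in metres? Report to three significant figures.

h_f ≈ 6.06 m

V = 4Q/(πD²) = 4·0.0425/(π·0.227²) = 1.050 m/s
h_f = f(L/D)V²/(2g) = 0.03120·(784/0.227)·1.050²/(2·9.81) = 6.057 m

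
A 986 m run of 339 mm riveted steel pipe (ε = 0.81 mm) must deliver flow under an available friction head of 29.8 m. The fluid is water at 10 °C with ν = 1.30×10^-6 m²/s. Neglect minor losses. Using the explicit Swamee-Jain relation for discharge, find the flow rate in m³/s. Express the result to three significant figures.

Swamee-Jain (Type II): Q = -0.965·√(gD⁵h_f/L)·ln[ε/(3.7D) + √(3.17ν²L/(gD³h_f))]
√(gD⁵h_f/L) = √(9.81·0.339⁵·29.8/986) = 0.03643
ε/(3.7D) = 6.46×10^-4; √(3.17ν²L/(gD³h_f)) = 2.15×10^-5
Q = -0.965·0.03643·ln(6.673×10^-4) = 0.2571 m³/s
Check: V = 2.85 m/s, Re = 7.43×10^5, f = 0.02487, h_f = 29.9 m ≈ 29.8 m ✓

Q ≈ 0.257 m³/s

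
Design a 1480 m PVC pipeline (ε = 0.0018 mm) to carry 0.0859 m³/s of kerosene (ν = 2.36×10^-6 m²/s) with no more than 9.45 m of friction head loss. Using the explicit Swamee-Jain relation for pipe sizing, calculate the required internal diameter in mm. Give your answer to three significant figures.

D ≈ 278 mm

Swamee-Jain (Type III): D = 0.66·[ε^1.25·(LQ²/(gh_f))^4.75 + ν·Q^9.4·(L/(gh_f))^5.2]^0.04
LQ²/(gh_f) = 0.1178; L/(gh_f) = 15.96
Term 1 = ε^1.25·(…)^4.75 = 2.55×10^-12; Term 2 = ν·Q^9.4·(…)^5.2 = 4.06×10^-10
D = 0.66·(2.55×10^-12 + 4.06×10^-10)^0.04 = 0.2780 m = 278 mm
Check: V = 1.42 m/s, Re = 1.67×10^5, f = 0.01615, h_f = 8.78 m ≈ 9.45 m ✓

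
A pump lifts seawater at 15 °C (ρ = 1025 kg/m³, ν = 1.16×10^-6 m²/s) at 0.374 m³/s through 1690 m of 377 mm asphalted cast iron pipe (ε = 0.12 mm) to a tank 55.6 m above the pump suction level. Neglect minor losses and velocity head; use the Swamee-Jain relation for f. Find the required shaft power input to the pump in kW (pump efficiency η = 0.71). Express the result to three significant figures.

P_shaft ≈ 510 kW

V = 4Q/(πD²) = 3.350 m/s; Re = 1.09×10^6; ε/D = 3.18×10^-4; f = 0.01586
h_f = f(L/D)V²/2g = 40.69 m
Total head H = z + h_f = 55.6 + 40.69 = 96.29 m
P_hyd = ρgQH = 1025·9.81·0.374·96.29 = 362.1 kW
P_shaft = P_hyd/η = 362.1/0.71 = 510.0 kW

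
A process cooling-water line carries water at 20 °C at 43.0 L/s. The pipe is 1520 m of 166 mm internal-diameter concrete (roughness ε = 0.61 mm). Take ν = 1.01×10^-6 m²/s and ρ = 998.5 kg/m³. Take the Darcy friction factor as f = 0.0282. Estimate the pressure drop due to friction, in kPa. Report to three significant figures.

V = 4Q/(πD²) = 4·0.0430/(π·0.166²) = 1.987 m/s
h_f = f(L/D)V²/(2g) = 0.02820·(1520/0.166)·1.987²/(2·9.81) = 51.95 m
Δp = ρg·h_f = 998.5·9.81·51.95 = 508.9 kPa

Δp ≈ 509 kPa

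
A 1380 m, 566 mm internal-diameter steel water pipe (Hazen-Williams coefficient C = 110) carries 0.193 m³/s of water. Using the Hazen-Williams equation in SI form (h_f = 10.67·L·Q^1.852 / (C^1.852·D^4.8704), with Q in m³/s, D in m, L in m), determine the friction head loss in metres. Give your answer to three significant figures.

h_f = 10.67·1380·0.193^1.852 / (110^1.852·0.566^4.8704) = 1.854 m

h_f ≈ 1.85 m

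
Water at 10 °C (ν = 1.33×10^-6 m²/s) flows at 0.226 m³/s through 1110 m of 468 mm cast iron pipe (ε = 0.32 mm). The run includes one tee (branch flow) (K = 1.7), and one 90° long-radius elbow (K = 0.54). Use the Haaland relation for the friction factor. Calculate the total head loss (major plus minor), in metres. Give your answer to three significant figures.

H_L ≈ 4.10 m

V = 4Q/(πD²) = 1.314 m/s; V²/2g = 0.08797 m
Re = 4.62×10^5, ε/D = 6.84×10^-4 → f = 0.01871 (Haaland)
Major: h_f = f(L/D)·V²/2g = 0.01871·2372·0.08797 = 3.903 m
Minor: ΣK = 2.24; h_m = ΣK·V²/2g = 0.1971 m
Total H_L = 3.903 + 0.1971 = 4.100 m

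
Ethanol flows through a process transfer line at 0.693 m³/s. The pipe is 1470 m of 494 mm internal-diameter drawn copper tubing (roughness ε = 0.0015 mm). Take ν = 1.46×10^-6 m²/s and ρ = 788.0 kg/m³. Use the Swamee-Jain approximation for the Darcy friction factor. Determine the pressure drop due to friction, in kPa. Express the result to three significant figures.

Δp ≈ 173 kPa

V = 4Q/(πD²) = 4·0.693/(π·0.494²) = 3.616 m/s
Re = VD/ν = 3.616·0.494/1.46×10^-6 = 1.22×10^6 → turbulent
ε/D = 0.0015/494 = 3.04×10^-6
Swamee-Jain: f = 0.01131
h_f = f(L/D)V²/(2g) = 0.01131·(1470/0.494)·3.616²/(2·9.81) = 22.42 m
Δp = ρg·h_f = 788.0·9.81·22.42 = 173.3 kPa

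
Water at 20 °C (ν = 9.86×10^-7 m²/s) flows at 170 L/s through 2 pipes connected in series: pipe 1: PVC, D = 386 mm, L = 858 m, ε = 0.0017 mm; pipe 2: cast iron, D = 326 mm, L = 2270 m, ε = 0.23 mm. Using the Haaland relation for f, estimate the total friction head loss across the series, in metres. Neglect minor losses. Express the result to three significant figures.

H ≈ 30.5 m

Pipe 1: V = 1.453 m/s, Re = 5.69×10^5, ε/D = 4.40×10^-6, f = 0.01282, h_1 = f(L/D)V²/2g = 3.065 m
Pipe 2: V = 2.037 m/s, Re = 6.73×10^5, ε/D = 7.06×10^-4, f = 0.01861, h_2 = f(L/D)V²/2g = 27.39 m
Series → Q common, losses add: H = Σh = 30.46 m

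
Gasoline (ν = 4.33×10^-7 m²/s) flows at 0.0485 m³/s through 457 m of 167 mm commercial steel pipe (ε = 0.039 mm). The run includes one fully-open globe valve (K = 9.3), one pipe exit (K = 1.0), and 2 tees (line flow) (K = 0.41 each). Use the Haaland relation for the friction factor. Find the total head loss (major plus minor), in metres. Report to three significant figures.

V = 4Q/(πD²) = 2.214 m/s; V²/2g = 0.2499 m
Re = 8.54×10^5, ε/D = 2.34×10^-4 → f = 0.01507 (Haaland)
Major: h_f = f(L/D)·V²/2g = 0.01507·2737·0.2499 = 10.31 m
Minor: ΣK = 11.1; h_m = ΣK·V²/2g = 2.779 m
Total H_L = 10.31 + 2.779 = 13.09 m

H_L ≈ 13.1 m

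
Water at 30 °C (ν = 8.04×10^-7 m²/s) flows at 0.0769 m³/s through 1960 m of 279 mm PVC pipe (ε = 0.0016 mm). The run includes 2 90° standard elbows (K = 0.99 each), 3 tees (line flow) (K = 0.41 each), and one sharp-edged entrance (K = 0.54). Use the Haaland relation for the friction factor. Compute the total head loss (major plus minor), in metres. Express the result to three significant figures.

V = 4Q/(πD²) = 1.258 m/s; V²/2g = 0.08064 m
Re = 4.36×10^5, ε/D = 5.73×10^-6 → f = 0.01344 (Haaland)
Major: h_f = f(L/D)·V²/2g = 0.01344·7025·0.08064 = 7.616 m
Minor: ΣK = 3.75; h_m = ΣK·V²/2g = 0.3024 m
Total H_L = 7.616 + 0.3024 = 7.918 m

H_L ≈ 7.92 m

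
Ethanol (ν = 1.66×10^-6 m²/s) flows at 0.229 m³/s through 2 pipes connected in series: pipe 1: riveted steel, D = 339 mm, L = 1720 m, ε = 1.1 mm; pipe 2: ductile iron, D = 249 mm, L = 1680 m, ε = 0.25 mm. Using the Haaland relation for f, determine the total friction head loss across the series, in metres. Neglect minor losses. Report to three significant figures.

H ≈ 198 m

Pipe 1: V = 2.537 m/s, Re = 5.18×10^5, ε/D = 0.00324, f = 0.02703, h_1 = f(L/D)V²/2g = 44.99 m
Pipe 2: V = 4.703 m/s, Re = 7.05×10^5, ε/D = 0.00100, f = 0.02007, h_2 = f(L/D)V²/2g = 152.6 m
Series → Q common, losses add: H = Σh = 197.6 m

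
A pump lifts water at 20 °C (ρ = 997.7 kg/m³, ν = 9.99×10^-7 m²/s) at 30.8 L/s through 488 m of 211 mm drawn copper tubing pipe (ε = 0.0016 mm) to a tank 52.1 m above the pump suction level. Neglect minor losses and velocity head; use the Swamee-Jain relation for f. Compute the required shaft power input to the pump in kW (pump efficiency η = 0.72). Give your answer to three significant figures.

P_shaft ≈ 22.4 kW

V = 4Q/(πD²) = 0.8808 m/s; Re = 1.86×10^5; ε/D = 7.58×10^-6; f = 0.01582
h_f = f(L/D)V²/2g = 1.447 m
Total head H = z + h_f = 52.1 + 1.447 = 53.55 m
P_hyd = ρgQH = 997.7·9.81·0.0308·53.55 = 16.14 kW
P_shaft = P_hyd/η = 16.14/0.72 = 22.42 kW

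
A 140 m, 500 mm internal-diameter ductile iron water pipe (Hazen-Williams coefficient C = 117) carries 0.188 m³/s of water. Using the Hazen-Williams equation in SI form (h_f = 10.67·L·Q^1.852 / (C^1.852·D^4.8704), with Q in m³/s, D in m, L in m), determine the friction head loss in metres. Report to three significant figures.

h_f ≈ 0.292 m

h_f = 10.67·140·0.188^1.852 / (117^1.852·0.500^4.8704) = 0.2923 m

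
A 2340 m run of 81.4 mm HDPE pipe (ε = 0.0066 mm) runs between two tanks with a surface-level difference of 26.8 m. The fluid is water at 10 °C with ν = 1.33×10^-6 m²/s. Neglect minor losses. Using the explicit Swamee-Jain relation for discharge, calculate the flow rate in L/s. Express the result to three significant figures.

Q ≈ 4.91 L/s

Swamee-Jain (Type II): Q = -0.965·√(gD⁵h_f/L)·ln[ε/(3.7D) + √(3.17ν²L/(gD³h_f))]
√(gD⁵h_f/L) = √(9.81·0.0814⁵·26.8/2340) = 6.337×10^-4
ε/(3.7D) = 2.19×10^-5; √(3.17ν²L/(gD³h_f)) = 3.04×10^-4
Q = -0.965·6.337×10^-4·ln(3.261×10^-4) = 0.004909 m³/s
Check: V = 0.943 m/s, Re = 5.77×10^4, f = 0.02046, h_f = 26.7 m ≈ 26.8 m ✓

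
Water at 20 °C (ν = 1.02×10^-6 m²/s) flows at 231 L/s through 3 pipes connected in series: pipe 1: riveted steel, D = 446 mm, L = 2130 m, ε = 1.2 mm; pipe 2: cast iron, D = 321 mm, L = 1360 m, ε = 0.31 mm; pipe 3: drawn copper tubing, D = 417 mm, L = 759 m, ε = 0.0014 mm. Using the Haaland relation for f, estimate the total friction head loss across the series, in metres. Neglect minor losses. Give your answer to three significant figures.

Pipe 1: V = 1.479 m/s, Re = 6.47×10^5, ε/D = 0.00269, f = 0.02564, h_1 = f(L/D)V²/2g = 13.64 m
Pipe 2: V = 2.854 m/s, Re = 8.98×10^5, ε/D = 9.66×10^-4, f = 0.01981, h_2 = f(L/D)V²/2g = 34.86 m
Pipe 3: V = 1.691 m/s, Re = 6.91×10^5, ε/D = 3.36×10^-6, f = 0.01238, h_3 = f(L/D)V²/2g = 3.286 m
Series → Q common, losses add: H = Σh = 51.79 m

H ≈ 51.8 m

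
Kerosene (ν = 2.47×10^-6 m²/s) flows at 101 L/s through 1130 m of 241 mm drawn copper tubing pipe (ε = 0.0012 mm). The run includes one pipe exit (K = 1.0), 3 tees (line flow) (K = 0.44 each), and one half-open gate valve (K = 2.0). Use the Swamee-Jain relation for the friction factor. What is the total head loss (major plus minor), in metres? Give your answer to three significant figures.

V = 4Q/(πD²) = 2.214 m/s; V²/2g = 0.2499 m
Re = 2.16×10^5, ε/D = 4.98×10^-6 → f = 0.01535 (Swamee-Jain)
Major: h_f = f(L/D)·V²/2g = 0.01535·4689·0.2499 = 17.98 m
Minor: ΣK = 4.32; h_m = ΣK·V²/2g = 1.079 m
Total H_L = 17.98 + 1.079 = 19.06 m

H_L ≈ 19.1 m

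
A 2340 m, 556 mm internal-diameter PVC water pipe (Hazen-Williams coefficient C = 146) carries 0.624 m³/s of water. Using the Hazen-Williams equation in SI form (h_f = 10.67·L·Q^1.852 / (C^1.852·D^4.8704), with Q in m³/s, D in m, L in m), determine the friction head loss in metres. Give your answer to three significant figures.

h_f = 10.67·2340·0.624^1.852 / (146^1.852·0.556^4.8704) = 17.83 m

h_f ≈ 17.8 m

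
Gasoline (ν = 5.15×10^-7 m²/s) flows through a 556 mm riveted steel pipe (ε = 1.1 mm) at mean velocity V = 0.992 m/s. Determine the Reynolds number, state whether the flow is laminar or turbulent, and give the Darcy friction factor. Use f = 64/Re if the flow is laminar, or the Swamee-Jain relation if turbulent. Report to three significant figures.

Re ≈ 1.07×10^6; turbulent; f ≈ 0.0236

Re = VD/ν = 0.9920·0.556/5.15×10^-7 = 1.07×10^6
Re > 4000 → turbulent; ε/D = 0.00198
Swamee-Jain: f = 0.02360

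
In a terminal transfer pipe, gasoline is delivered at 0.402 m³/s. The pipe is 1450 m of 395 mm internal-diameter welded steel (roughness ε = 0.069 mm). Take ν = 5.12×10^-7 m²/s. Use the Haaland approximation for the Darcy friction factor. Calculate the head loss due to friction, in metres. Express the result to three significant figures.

V = 4Q/(πD²) = 4·0.402/(π·0.395²) = 3.281 m/s
Re = VD/ν = 3.281·0.395/5.12×10^-7 = 2.53×10^6 → turbulent
ε/D = 0.069/395 = 1.75×10^-4
Haaland: f = 0.01378
h_f = f(L/D)V²/(2g) = 0.01378·(1450/0.395)·3.281²/(2·9.81) = 27.75 m

h_f ≈ 27.7 m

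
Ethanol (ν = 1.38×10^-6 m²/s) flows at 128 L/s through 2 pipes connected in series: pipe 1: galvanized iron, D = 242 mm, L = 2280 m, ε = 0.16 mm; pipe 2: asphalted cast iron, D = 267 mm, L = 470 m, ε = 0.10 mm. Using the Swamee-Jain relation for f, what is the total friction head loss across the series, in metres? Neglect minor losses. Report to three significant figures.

Pipe 1: V = 2.783 m/s, Re = 4.88×10^5, ε/D = 6.61×10^-4, f = 0.01873, h_1 = f(L/D)V²/2g = 69.66 m
Pipe 2: V = 2.286 m/s, Re = 4.42×10^5, ε/D = 3.75×10^-4, f = 0.01707, h_2 = f(L/D)V²/2g = 8.003 m
Series → Q common, losses add: H = Σh = 77.67 m

H ≈ 77.7 m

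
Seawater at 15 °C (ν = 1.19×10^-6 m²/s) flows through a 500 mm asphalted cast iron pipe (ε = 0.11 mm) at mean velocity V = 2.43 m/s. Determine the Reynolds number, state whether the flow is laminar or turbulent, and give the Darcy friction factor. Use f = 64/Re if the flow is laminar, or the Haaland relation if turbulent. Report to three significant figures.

Re = VD/ν = 2.430·0.500/1.19×10^-6 = 1.02×10^6
Re > 4000 → turbulent; ε/D = 2.20×10^-4
Haaland: f = 0.01480

Re ≈ 1.02×10^6; turbulent; f ≈ 0.0148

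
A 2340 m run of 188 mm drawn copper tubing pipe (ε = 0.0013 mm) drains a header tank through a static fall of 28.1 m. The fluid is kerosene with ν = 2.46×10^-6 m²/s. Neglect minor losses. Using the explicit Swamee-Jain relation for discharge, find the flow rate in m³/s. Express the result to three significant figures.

Q ≈ 0.0444 m³/s

Swamee-Jain (Type II): Q = -0.965·√(gD⁵h_f/L)·ln[ε/(3.7D) + √(3.17ν²L/(gD³h_f))]
√(gD⁵h_f/L) = √(9.81·0.188⁵·28.1/2340) = 0.005260
ε/(3.7D) = 1.87×10^-6; √(3.17ν²L/(gD³h_f)) = 1.57×10^-4
Q = -0.965·0.005260·ln(1.584×10^-4) = 0.04441 m³/s
Check: V = 1.60 m/s, Re = 1.22×10^5, f = 0.01718, h_f = 27.9 m ≈ 28.1 m ✓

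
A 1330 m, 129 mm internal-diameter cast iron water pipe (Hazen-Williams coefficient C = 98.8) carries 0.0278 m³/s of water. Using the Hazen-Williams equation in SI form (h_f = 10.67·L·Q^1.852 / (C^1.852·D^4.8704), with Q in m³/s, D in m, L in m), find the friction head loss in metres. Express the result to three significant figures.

h_f ≈ 80.9 m

h_f = 10.67·1330·0.0278^1.852 / (98.8^1.852·0.129^4.8704) = 80.89 m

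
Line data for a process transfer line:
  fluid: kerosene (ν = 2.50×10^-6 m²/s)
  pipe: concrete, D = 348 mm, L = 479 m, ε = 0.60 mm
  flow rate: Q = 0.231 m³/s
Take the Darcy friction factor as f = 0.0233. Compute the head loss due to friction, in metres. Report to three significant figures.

V = 4Q/(πD²) = 4·0.231/(π·0.348²) = 2.429 m/s
h_f = f(L/D)V²/(2g) = 0.02330·(479/0.348)·2.429²/(2·9.81) = 9.641 m

h_f ≈ 9.64 m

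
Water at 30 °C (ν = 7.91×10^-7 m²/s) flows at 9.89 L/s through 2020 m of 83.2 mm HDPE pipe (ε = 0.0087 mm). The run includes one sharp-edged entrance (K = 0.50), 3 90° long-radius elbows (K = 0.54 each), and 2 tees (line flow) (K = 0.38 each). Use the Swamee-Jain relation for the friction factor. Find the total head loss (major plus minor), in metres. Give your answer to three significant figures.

H_L ≈ 68.2 m

V = 4Q/(πD²) = 1.819 m/s; V²/2g = 0.1687 m
Re = 1.91×10^5, ε/D = 1.05×10^-4 → f = 0.01654 (Swamee-Jain)
Major: h_f = f(L/D)·V²/2g = 0.01654·24279·0.1687 = 67.73 m
Minor: ΣK = 2.88; h_m = ΣK·V²/2g = 0.4858 m
Total H_L = 67.73 + 0.4858 = 68.22 m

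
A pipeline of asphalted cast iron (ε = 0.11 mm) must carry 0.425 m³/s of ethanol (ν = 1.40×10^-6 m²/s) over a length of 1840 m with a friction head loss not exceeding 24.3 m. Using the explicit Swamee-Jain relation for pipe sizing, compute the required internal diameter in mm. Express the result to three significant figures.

Swamee-Jain (Type III): D = 0.66·[ε^1.25·(LQ²/(gh_f))^4.75 + ν·Q^9.4·(L/(gh_f))^5.2]^0.04
LQ²/(gh_f) = 1.394; L/(gh_f) = 7.719
Term 1 = ε^1.25·(…)^4.75 = 5.46×10^-5; Term 2 = ν·Q^9.4·(…)^5.2 = 1.85×10^-5
D = 0.66·(5.46×10^-5 + 1.85×10^-5)^0.04 = 0.4509 m = 451 mm
Check: V = 2.66 m/s, Re = 8.57×10^5, f = 0.01535, h_f = 22.6 m ≈ 24.3 m ✓

D ≈ 451 mm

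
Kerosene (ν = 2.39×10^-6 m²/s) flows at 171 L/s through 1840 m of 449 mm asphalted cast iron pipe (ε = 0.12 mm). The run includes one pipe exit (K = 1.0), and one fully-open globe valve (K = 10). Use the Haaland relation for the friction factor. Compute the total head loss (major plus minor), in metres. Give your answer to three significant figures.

H_L ≈ 4.86 m

V = 4Q/(πD²) = 1.080 m/s; V²/2g = 0.05945 m
Re = 2.03×10^5, ε/D = 2.67×10^-4 → f = 0.01728 (Haaland)
Major: h_f = f(L/D)·V²/2g = 0.01728·4098·0.05945 = 4.208 m
Minor: ΣK = 11.0; h_m = ΣK·V²/2g = 0.6539 m
Total H_L = 4.208 + 0.6539 = 4.862 m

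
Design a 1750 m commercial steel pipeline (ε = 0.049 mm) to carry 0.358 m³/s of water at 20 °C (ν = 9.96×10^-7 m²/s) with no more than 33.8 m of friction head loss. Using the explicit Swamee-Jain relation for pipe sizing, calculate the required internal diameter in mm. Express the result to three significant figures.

D ≈ 380 mm

Swamee-Jain (Type III): D = 0.66·[ε^1.25·(LQ²/(gh_f))^4.75 + ν·Q^9.4·(L/(gh_f))^5.2]^0.04
LQ²/(gh_f) = 0.6764; L/(gh_f) = 5.278
Term 1 = ε^1.25·(…)^4.75 = 6.40×10^-7; Term 2 = ν·Q^9.4·(…)^5.2 = 3.64×10^-7
D = 0.66·(6.40×10^-7 + 3.64×10^-7)^0.04 = 0.3799 m = 380 mm
Check: V = 3.16 m/s, Re = 1.20×10^6, f = 0.01374, h_f = 32.2 m ≈ 33.8 m ✓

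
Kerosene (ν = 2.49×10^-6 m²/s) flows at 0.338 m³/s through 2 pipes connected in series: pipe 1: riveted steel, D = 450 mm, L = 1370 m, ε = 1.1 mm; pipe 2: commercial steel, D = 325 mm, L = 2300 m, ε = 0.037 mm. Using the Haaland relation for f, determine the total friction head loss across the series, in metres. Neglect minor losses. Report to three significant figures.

Pipe 1: V = 2.125 m/s, Re = 3.84×10^5, ε/D = 0.00244, f = 0.02514, h_1 = f(L/D)V²/2g = 17.62 m
Pipe 2: V = 4.074 m/s, Re = 5.32×10^5, ε/D = 1.14×10^-4, f = 0.01432, h_2 = f(L/D)V²/2g = 85.75 m
Series → Q common, losses add: H = Σh = 103.4 m

H ≈ 103 m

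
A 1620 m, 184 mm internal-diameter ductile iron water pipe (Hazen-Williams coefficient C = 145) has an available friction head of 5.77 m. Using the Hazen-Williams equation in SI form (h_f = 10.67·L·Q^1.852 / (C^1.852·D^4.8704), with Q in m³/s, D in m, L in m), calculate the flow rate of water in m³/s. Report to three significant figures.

Rearranging: Q = [h_f·C^1.852·D^4.8704 / (10.67·L)]^(1/1.852)
Q = [5.77·145^1.852·0.184^4.8704 / (10.67·1620)]^0.540 = 0.02243 m³/s

Q ≈ 0.0224 m³/s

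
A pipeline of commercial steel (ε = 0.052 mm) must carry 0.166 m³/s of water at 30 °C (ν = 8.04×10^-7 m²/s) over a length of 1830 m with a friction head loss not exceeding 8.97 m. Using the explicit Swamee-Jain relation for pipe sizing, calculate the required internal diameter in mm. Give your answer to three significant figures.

D ≈ 372 mm

Swamee-Jain (Type III): D = 0.66·[ε^1.25·(LQ²/(gh_f))^4.75 + ν·Q^9.4·(L/(gh_f))^5.2]^0.04
LQ²/(gh_f) = 0.5731; L/(gh_f) = 20.80
Term 1 = ε^1.25·(…)^4.75 = 3.14×10^-7; Term 2 = ν·Q^9.4·(…)^5.2 = 2.68×10^-7
D = 0.66·(3.14×10^-7 + 2.68×10^-7)^0.04 = 0.3716 m = 372 mm
Check: V = 1.53 m/s, Re = 7.07×10^5, f = 0.01444, h_f = 8.49 m ≈ 8.97 m ✓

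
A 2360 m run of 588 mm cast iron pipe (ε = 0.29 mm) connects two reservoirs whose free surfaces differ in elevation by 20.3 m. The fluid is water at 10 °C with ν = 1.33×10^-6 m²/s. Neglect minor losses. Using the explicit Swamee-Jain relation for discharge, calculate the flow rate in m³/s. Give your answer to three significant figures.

Q ≈ 0.654 m³/s

Swamee-Jain (Type II): Q = -0.965·√(gD⁵h_f/L)·ln[ε/(3.7D) + √(3.17ν²L/(gD³h_f))]
√(gD⁵h_f/L) = √(9.81·0.588⁵·20.3/2360) = 0.07701
ε/(3.7D) = 1.33×10^-4; √(3.17ν²L/(gD³h_f)) = 1.81×10^-5
Q = -0.965·0.07701·ln(1.514×10^-4) = 0.6537 m³/s
Check: V = 2.41 m/s, Re = 1.06×10^6, f = 0.01722, h_f = 20.4 m ≈ 20.3 m ✓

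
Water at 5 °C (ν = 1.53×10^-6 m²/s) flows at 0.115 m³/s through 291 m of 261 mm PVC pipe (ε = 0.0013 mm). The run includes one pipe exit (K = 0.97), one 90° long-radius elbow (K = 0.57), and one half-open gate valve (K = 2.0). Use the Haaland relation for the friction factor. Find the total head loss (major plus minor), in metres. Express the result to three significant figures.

H_L ≈ 4.47 m

V = 4Q/(πD²) = 2.149 m/s; V²/2g = 0.2355 m
Re = 3.67×10^5, ε/D = 4.98×10^-6 → f = 0.01386 (Haaland)
Major: h_f = f(L/D)·V²/2g = 0.01386·1115·0.2355 = 3.640 m
Minor: ΣK = 3.54; h_m = ΣK·V²/2g = 0.8336 m
Total H_L = 3.640 + 0.8336 = 4.473 m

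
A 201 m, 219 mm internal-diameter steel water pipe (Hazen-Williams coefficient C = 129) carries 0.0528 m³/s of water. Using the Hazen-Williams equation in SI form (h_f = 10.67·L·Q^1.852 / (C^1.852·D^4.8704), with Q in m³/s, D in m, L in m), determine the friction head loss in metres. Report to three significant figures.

h_f = 10.67·201·0.0528^1.852 / (129^1.852·0.219^4.8704) = 1.859 m

h_f ≈ 1.86 m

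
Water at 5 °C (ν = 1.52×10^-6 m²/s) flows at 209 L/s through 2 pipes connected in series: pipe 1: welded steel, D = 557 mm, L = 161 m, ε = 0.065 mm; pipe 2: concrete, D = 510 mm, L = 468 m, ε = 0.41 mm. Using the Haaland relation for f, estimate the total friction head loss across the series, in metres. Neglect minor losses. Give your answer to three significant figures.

H ≈ 1.12 m

Pipe 1: V = 0.8577 m/s, Re = 3.14×10^5, ε/D = 1.17×10^-4, f = 0.01528, h_1 = f(L/D)V²/2g = 0.1656 m
Pipe 2: V = 1.023 m/s, Re = 3.43×10^5, ε/D = 8.04×10^-4, f = 0.01954, h_2 = f(L/D)V²/2g = 0.9565 m
Series → Q common, losses add: H = Σh = 1.122 m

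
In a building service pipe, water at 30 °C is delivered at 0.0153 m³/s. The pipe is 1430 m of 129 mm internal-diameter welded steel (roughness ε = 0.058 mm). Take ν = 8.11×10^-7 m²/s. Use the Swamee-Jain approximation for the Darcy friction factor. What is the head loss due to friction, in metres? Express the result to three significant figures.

h_f ≈ 14.6 m

V = 4Q/(πD²) = 4·0.0153/(π·0.129²) = 1.171 m/s
Re = VD/ν = 1.171·0.129/8.11×10^-7 = 1.86×10^5 → turbulent
ε/D = 0.058/129 = 4.50×10^-4
Swamee-Jain: f = 0.01879
h_f = f(L/D)V²/(2g) = 0.01879·(1430/0.129)·1.171²/(2·9.81) = 14.55 m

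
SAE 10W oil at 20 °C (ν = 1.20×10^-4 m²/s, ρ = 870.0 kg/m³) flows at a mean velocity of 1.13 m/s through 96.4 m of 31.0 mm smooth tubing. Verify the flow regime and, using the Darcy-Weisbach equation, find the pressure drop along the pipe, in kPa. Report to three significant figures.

Re = VD/ν = 1.13·0.03100/1.20×10^-4 = 292 → laminar (Re < 2300)
f = 64/Re = 0.2192
h_f = f(L/D)V²/(2g) = 0.2192·(96.4/0.03100)·1.13²/(2·9.81) = 44.37 m
Δp = ρg·h_f = 870.0·9.81·44.37 = 378.7 kPa

Δp ≈ 379 kPa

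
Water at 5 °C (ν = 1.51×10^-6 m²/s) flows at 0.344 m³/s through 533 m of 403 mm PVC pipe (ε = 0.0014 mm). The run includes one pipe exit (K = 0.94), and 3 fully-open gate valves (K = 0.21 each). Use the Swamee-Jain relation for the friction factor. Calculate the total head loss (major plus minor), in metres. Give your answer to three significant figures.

V = 4Q/(πD²) = 2.697 m/s; V²/2g = 0.3707 m
Re = 7.20×10^5, ε/D = 3.47×10^-6 → f = 0.01235 (Swamee-Jain)
Major: h_f = f(L/D)·V²/2g = 0.01235·1323·0.3707 = 6.054 m
Minor: ΣK = 1.57; h_m = ΣK·V²/2g = 0.5820 m
Total H_L = 6.054 + 0.5820 = 6.636 m

H_L ≈ 6.64 m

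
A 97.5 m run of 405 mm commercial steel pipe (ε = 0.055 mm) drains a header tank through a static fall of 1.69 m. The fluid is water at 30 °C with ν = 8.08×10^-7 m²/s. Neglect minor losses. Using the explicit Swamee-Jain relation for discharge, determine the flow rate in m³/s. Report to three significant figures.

Q ≈ 0.411 m³/s

Swamee-Jain (Type II): Q = -0.965·√(gD⁵h_f/L)·ln[ε/(3.7D) + √(3.17ν²L/(gD³h_f))]
√(gD⁵h_f/L) = √(9.81·0.405⁵·1.69/97.5) = 0.04304
ε/(3.7D) = 3.67×10^-5; √(3.17ν²L/(gD³h_f)) = 1.35×10^-5
Q = -0.965·0.04304·ln(5.024×10^-5) = 0.4112 m³/s
Check: V = 3.19 m/s, Re = 1.60×10^6, f = 0.01360, h_f = 1.70 m ≈ 1.69 m ✓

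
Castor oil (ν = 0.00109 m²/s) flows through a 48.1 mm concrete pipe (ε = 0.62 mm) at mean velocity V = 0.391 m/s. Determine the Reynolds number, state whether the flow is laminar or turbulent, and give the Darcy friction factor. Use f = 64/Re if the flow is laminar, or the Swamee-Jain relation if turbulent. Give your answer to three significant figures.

Re ≈ 17.3; laminar; f = 64/Re ≈ 3.71

Re = VD/ν = 0.3910·0.0481/0.00109 = 17.3
Re < 2300 → laminar → f = 64/Re = 3.709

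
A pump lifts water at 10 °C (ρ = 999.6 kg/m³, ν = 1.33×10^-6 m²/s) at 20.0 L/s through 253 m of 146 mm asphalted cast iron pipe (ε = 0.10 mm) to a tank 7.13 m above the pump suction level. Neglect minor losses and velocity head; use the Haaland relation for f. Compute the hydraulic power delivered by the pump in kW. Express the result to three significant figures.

V = 4Q/(πD²) = 1.195 m/s; Re = 1.31×10^5; ε/D = 6.85×10^-4; f = 0.02024
h_f = f(L/D)V²/2g = 2.552 m
Total head H = z + h_f = 7.13 + 2.552 = 9.682 m
P_hyd = ρgQH = 999.6·9.81·0.0200·9.682 = 1.899 kW

P_hyd ≈ 1.90 kW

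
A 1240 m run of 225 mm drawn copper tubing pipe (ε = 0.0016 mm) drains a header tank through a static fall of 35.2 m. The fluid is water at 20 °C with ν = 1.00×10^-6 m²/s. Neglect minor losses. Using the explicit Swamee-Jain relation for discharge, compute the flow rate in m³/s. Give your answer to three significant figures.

Swamee-Jain (Type II): Q = -0.965·√(gD⁵h_f/L)·ln[ε/(3.7D) + √(3.17ν²L/(gD³h_f))]
√(gD⁵h_f/L) = √(9.81·0.225⁵·35.2/1240) = 0.01267
ε/(3.7D) = 1.92×10^-6; √(3.17ν²L/(gD³h_f)) = 3.16×10^-5
Q = -0.965·0.01267·ln(3.353×10^-5) = 0.1260 m³/s
Check: V = 3.17 m/s, Re = 7.13×10^5, f = 0.01244, h_f = 35.1 m ≈ 35.2 m ✓

Q ≈ 0.126 m³/s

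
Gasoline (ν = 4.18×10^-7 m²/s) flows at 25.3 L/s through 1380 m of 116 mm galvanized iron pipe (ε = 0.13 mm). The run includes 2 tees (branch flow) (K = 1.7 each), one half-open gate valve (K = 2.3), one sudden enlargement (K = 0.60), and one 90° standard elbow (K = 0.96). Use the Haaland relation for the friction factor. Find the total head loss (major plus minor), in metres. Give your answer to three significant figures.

H_L ≈ 73.7 m

V = 4Q/(πD²) = 2.394 m/s; V²/2g = 0.2921 m
Re = 6.64×10^5, ε/D = 0.00112 → f = 0.02060 (Haaland)
Major: h_f = f(L/D)·V²/2g = 0.02060·11897·0.2921 = 71.58 m
Minor: ΣK = 7.26; h_m = ΣK·V²/2g = 2.121 m
Total H_L = 71.58 + 2.121 = 73.70 m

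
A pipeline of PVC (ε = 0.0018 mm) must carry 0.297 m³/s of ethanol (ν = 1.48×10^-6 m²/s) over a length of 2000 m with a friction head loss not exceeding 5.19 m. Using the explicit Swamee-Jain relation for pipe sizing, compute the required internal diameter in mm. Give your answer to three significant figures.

Swamee-Jain (Type III): D = 0.66·[ε^1.25·(LQ²/(gh_f))^4.75 + ν·Q^9.4·(L/(gh_f))^5.2]^0.04
LQ²/(gh_f) = 3.465; L/(gh_f) = 39.28
Term 1 = ε^1.25·(…)^4.75 = 2.41×10^-5; Term 2 = ν·Q^9.4·(…)^5.2 = 0.00319
D = 0.66·(2.41×10^-5 + 0.00319)^0.04 = 0.5246 m = 525 mm
Check: V = 1.37 m/s, Re = 4.87×10^5, f = 0.01321, h_f = 4.85 m ≈ 5.19 m ✓

D ≈ 525 mm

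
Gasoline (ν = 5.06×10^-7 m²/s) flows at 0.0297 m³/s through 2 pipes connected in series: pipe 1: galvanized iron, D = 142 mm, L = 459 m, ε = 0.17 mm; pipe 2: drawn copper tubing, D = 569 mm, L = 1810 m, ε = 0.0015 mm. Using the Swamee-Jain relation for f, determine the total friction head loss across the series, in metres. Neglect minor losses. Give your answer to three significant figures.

Pipe 1: V = 1.875 m/s, Re = 5.26×10^5, ε/D = 0.00120, f = 0.02114, h_1 = f(L/D)V²/2g = 12.25 m
Pipe 2: V = 0.1168 m/s, Re = 1.31×10^5, ε/D = 2.64×10^-6, f = 0.01691, h_2 = f(L/D)V²/2g = 0.03739 m
Series → Q common, losses add: H = Σh = 12.29 m

H ≈ 12.3 m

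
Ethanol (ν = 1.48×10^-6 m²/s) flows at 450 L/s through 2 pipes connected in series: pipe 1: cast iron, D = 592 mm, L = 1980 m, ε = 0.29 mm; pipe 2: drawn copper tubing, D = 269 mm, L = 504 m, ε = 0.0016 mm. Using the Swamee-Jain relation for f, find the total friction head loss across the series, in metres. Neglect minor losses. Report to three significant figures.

Pipe 1: V = 1.635 m/s, Re = 6.54×10^5, ε/D = 4.90×10^-4, f = 0.01749, h_1 = f(L/D)V²/2g = 7.971 m
Pipe 2: V = 7.918 m/s, Re = 1.44×10^6, ε/D = 5.95×10^-6, f = 0.01111, h_2 = f(L/D)V²/2g = 66.54 m
Series → Q common, losses add: H = Σh = 74.51 m

H ≈ 74.5 m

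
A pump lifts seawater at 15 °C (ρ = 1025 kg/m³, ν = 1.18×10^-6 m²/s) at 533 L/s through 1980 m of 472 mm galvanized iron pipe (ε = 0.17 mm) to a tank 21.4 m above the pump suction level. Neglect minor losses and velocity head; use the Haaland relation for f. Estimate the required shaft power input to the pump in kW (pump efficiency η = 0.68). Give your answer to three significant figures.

P_shaft ≈ 419 kW

V = 4Q/(πD²) = 3.046 m/s; Re = 1.22×10^6; ε/D = 3.60×10^-4; f = 0.01603
h_f = f(L/D)V²/2g = 31.80 m
Total head H = z + h_f = 21.4 + 31.80 = 53.20 m
P_hyd = ρgQH = 1025·9.81·0.533·53.20 = 285.1 kW
P_shaft = P_hyd/η = 285.1/0.68 = 419.3 kW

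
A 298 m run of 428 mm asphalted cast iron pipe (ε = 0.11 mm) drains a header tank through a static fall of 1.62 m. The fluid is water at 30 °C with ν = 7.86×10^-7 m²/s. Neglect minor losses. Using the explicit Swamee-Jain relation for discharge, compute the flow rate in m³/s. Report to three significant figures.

Q ≈ 0.248 m³/s

Swamee-Jain (Type II): Q = -0.965·√(gD⁵h_f/L)·ln[ε/(3.7D) + √(3.17ν²L/(gD³h_f))]
√(gD⁵h_f/L) = √(9.81·0.428⁵·1.62/298) = 0.02768
ε/(3.7D) = 6.95×10^-5; √(3.17ν²L/(gD³h_f)) = 2.16×10^-5
Q = -0.965·0.02768·ln(9.110×10^-5) = 0.2485 m³/s
Check: V = 1.73 m/s, Re = 9.40×10^5, f = 0.01540, h_f = 1.63 m ≈ 1.62 m ✓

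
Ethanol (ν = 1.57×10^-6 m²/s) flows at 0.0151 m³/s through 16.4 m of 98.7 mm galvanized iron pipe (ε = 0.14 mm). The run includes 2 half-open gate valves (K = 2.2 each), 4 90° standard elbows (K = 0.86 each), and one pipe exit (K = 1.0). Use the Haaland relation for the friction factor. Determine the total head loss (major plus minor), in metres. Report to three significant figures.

V = 4Q/(πD²) = 1.974 m/s; V²/2g = 0.1985 m
Re = 1.24×10^5, ε/D = 0.00142 → f = 0.02300 (Haaland)
Major: h_f = f(L/D)·V²/2g = 0.02300·166.2·0.1985 = 0.7585 m
Minor: ΣK = 8.84; h_m = ΣK·V²/2g = 1.755 m
Total H_L = 0.7585 + 1.755 = 2.513 m

H_L ≈ 2.51 m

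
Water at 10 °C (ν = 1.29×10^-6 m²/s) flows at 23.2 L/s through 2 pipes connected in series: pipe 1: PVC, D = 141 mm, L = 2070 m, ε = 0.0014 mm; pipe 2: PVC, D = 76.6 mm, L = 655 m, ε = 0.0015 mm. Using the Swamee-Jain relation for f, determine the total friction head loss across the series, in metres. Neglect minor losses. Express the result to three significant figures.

Pipe 1: V = 1.486 m/s, Re = 1.62×10^5, ε/D = 9.93×10^-6, f = 0.01626, h_1 = f(L/D)V²/2g = 26.86 m
Pipe 2: V = 5.034 m/s, Re = 2.99×10^5, ε/D = 1.96×10^-5, f = 0.01461, h_2 = f(L/D)V²/2g = 161.4 m
Series → Q common, losses add: H = Σh = 188.3 m

H ≈ 188 m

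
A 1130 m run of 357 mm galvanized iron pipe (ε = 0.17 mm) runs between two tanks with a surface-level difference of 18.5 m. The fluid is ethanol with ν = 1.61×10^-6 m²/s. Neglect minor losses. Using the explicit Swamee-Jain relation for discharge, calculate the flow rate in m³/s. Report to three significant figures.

Q ≈ 0.257 m³/s

Swamee-Jain (Type II): Q = -0.965·√(gD⁵h_f/L)·ln[ε/(3.7D) + √(3.17ν²L/(gD³h_f))]
√(gD⁵h_f/L) = √(9.81·0.357⁵·18.5/1130) = 0.03052
ε/(3.7D) = 1.29×10^-4; √(3.17ν²L/(gD³h_f)) = 3.35×10^-5
Q = -0.965·0.03052·ln(1.622×10^-4) = 0.2570 m³/s
Check: V = 2.57 m/s, Re = 5.69×10^5, f = 0.01751, h_f = 18.6 m ≈ 18.5 m ✓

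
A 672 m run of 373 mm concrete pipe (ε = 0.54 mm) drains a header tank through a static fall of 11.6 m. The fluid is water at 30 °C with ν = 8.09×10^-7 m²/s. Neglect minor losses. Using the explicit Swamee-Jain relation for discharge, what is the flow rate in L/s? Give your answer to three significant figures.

Swamee-Jain (Type II): Q = -0.965·√(gD⁵h_f/L)·ln[ε/(3.7D) + √(3.17ν²L/(gD³h_f))]
√(gD⁵h_f/L) = √(9.81·0.373⁵·11.6/672) = 0.03497
ε/(3.7D) = 3.91×10^-4; √(3.17ν²L/(gD³h_f)) = 1.54×10^-5
Q = -0.965·0.03497·ln(4.066×10^-4) = 0.2634 m³/s
Check: V = 2.41 m/s, Re = 1.11×10^6, f = 0.02182, h_f = 11.6 m ≈ 11.6 m ✓

Q ≈ 263 L/s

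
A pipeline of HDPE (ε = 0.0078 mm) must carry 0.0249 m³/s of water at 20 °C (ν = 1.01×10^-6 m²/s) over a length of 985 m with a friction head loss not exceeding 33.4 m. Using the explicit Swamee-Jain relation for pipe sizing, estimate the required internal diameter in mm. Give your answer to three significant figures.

D ≈ 120 mm

Swamee-Jain (Type III): D = 0.66·[ε^1.25·(LQ²/(gh_f))^4.75 + ν·Q^9.4·(L/(gh_f))^5.2]^0.04
LQ²/(gh_f) = 0.001864; L/(gh_f) = 3.006
Term 1 = ε^1.25·(…)^4.75 = 4.46×10^-20; Term 2 = ν·Q^9.4·(…)^5.2 = 2.60×10^-19
D = 0.66·(4.46×10^-20 + 2.60×10^-19)^0.04 = 0.1199 m = 120 mm
Check: V = 2.20 m/s, Re = 2.62×10^5, f = 0.01541, h_f = 31.4 m ≈ 33.4 m ✓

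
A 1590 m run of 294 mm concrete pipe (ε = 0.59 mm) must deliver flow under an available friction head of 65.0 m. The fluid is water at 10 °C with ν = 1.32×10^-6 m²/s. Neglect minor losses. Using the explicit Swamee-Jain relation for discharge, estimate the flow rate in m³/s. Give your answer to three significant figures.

Swamee-Jain (Type II): Q = -0.965·√(gD⁵h_f/L)·ln[ε/(3.7D) + √(3.17ν²L/(gD³h_f))]
√(gD⁵h_f/L) = √(9.81·0.294⁵·65.0/1590) = 0.02968
ε/(3.7D) = 5.42×10^-4; √(3.17ν²L/(gD³h_f)) = 2.33×10^-5
Q = -0.965·0.02968·ln(5.657×10^-4) = 0.2142 m³/s
Check: V = 3.15 m/s, Re = 7.03×10^5, f = 0.02380, h_f = 65.3 m ≈ 65.0 m ✓

Q ≈ 0.214 m³/s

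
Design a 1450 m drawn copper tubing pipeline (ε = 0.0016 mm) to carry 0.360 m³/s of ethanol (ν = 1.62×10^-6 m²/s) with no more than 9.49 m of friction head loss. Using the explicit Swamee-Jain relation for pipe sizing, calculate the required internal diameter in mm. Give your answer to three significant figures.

Swamee-Jain (Type III): D = 0.66·[ε^1.25·(LQ²/(gh_f))^4.75 + ν·Q^9.4·(L/(gh_f))^5.2]^0.04
LQ²/(gh_f) = 2.019; L/(gh_f) = 15.58
Term 1 = ε^1.25·(…)^4.75 = 1.60×10^-6; Term 2 = ν·Q^9.4·(…)^5.2 = 1.74×10^-4
D = 0.66·(1.60×10^-6 + 1.74×10^-4)^0.04 = 0.4670 m = 467 mm
Check: V = 2.10 m/s, Re = 6.06×10^5, f = 0.01271, h_f = 8.89 m ≈ 9.49 m ✓

D ≈ 467 mm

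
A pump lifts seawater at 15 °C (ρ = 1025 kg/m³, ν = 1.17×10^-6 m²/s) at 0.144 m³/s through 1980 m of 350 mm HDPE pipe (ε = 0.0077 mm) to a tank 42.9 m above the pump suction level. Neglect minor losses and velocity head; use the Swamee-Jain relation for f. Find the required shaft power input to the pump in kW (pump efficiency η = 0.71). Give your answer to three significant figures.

V = 4Q/(πD²) = 1.497 m/s; Re = 4.48×10^5; ε/D = 2.20×10^-5; f = 0.01368
h_f = f(L/D)V²/2g = 8.834 m
Total head H = z + h_f = 42.9 + 8.834 = 51.73 m
P_hyd = ρgQH = 1025·9.81·0.144·51.73 = 74.91 kW
P_shaft = P_hyd/η = 74.91/0.71 = 105.5 kW

P_shaft ≈ 106 kW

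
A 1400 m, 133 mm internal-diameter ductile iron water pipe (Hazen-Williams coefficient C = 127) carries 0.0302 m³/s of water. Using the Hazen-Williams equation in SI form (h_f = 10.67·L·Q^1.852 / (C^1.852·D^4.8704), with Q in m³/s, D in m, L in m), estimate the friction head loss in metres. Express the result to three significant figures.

h_f ≈ 53.7 m

h_f = 10.67·1400·0.0302^1.852 / (127^1.852·0.133^4.8704) = 53.73 m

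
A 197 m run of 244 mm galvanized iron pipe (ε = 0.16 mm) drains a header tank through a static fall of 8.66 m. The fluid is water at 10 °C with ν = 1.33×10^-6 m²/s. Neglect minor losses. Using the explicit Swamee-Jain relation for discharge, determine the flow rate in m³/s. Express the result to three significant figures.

Swamee-Jain (Type II): Q = -0.965·√(gD⁵h_f/L)·ln[ε/(3.7D) + √(3.17ν²L/(gD³h_f))]
√(gD⁵h_f/L) = √(9.81·0.244⁵·8.66/197) = 0.01931
ε/(3.7D) = 1.77×10^-4; √(3.17ν²L/(gD³h_f)) = 2.99×10^-5
Q = -0.965·0.01931·ln(2.071×10^-4) = 0.1581 m³/s
Check: V = 3.38 m/s, Re = 6.20×10^5, f = 0.01853, h_f = 8.72 m ≈ 8.66 m ✓

Q ≈ 0.158 m³/s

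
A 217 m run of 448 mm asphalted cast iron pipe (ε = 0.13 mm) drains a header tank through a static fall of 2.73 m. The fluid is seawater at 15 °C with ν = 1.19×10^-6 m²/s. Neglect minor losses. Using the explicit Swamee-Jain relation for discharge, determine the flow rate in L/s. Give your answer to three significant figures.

Q ≈ 420 L/s

Swamee-Jain (Type II): Q = -0.965·√(gD⁵h_f/L)·ln[ε/(3.7D) + √(3.17ν²L/(gD³h_f))]
√(gD⁵h_f/L) = √(9.81·0.448⁵·2.73/217) = 0.04719
ε/(3.7D) = 7.84×10^-5; √(3.17ν²L/(gD³h_f)) = 2.01×10^-5
Q = -0.965·0.04719·ln(9.854×10^-5) = 0.4201 m³/s
Check: V = 2.67 m/s, Re = 1.00×10^6, f = 0.01567, h_f = 2.75 m ≈ 2.73 m ✓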